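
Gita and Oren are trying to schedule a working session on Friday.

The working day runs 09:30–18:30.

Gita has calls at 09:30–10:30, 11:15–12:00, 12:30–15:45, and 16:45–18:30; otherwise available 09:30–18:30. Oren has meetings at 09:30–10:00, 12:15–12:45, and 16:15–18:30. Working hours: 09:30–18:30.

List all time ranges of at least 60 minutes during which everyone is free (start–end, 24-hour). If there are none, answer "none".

none

Gita free within 09:30–18:30: 10:30–11:15, 12:00–12:30, 15:45–16:45.
Oren free within 09:30–18:30: 10:00–12:15, 12:45–16:15.
Gita ∩ Oren: 10:30–11:15, 12:00–12:15, 15:45–16:15.
Windows ≥ 60 min: (none).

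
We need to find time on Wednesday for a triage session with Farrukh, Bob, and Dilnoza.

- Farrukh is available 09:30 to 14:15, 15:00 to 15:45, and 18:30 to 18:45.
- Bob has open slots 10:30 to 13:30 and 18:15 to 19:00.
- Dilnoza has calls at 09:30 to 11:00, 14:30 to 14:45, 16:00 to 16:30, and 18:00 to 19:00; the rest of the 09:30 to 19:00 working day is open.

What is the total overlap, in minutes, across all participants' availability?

150 minutes

Dilnoza free within 09:30–19:00: 11:00–14:30, 14:45–16:00, 16:30–18:00.
Farrukh ∩ Bob: 10:30–13:30, 18:30–18:45.
Farrukh ∩ Bob ∩ Dilnoza: 11:00–13:30.
Total common minutes: 150.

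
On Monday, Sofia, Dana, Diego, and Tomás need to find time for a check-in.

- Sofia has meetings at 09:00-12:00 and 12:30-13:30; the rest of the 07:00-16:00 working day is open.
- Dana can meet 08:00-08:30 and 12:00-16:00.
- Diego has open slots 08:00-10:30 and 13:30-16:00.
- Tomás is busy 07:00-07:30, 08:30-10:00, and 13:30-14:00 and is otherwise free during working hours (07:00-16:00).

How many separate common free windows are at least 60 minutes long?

1

Sofia free within 07:00–16:00: 07:00–09:00, 12:00–12:30, 13:30–16:00.
Tomás free within 07:00–16:00: 07:30–08:30, 10:00–13:30, 14:00–16:00.
Sofia ∩ Dana: 08:00–08:30, 12:00–12:30, 13:30–16:00.
Sofia ∩ Dana ∩ Diego: 08:00–08:30, 13:30–16:00.
Sofia ∩ Dana ∩ Diego ∩ Tomás: 08:00–08:30, 14:00–16:00.
Windows ≥ 60 min: 14:00–16:00.
That's 1 window.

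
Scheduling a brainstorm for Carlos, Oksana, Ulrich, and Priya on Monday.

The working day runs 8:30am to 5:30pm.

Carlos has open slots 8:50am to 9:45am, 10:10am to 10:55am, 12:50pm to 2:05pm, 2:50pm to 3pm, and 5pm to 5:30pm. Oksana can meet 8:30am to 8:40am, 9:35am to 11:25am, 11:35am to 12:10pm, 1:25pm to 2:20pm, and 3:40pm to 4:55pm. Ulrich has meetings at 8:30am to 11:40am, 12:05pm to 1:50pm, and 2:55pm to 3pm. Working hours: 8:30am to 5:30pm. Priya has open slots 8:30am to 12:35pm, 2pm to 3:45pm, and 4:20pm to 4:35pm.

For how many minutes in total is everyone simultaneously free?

5 minutes

Ulrich free within 08:30–17:30: 11:40–12:05, 13:50–14:55, 15:00–17:30.
Carlos ∩ Oksana: 09:35–09:45, 10:10–10:55, 13:25–14:05.
Carlos ∩ Oksana ∩ Ulrich: 13:50–14:05.
Carlos ∩ Oksana ∩ Ulrich ∩ Priya: 14:00–14:05.
Total common minutes: 5.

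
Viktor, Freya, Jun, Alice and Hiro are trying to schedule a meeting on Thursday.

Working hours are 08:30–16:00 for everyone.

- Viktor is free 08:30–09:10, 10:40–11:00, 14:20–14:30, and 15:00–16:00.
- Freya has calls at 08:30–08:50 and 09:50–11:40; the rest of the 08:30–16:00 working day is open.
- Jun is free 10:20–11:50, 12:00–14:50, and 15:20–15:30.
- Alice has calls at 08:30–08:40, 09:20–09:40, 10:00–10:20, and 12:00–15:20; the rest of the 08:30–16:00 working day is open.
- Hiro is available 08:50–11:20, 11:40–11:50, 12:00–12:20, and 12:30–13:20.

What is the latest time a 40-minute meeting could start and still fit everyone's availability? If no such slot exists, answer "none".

Freya free within 08:30–16:00: 08:50–09:50, 11:40–16:00.
Alice free within 08:30–16:00: 08:40–09:20, 09:40–10:00, 10:20–12:00, 15:20–16:00.
Viktor ∩ Freya: 08:50–09:10, 14:20–14:30, 15:00–16:00.
Viktor ∩ Freya ∩ Jun: 14:20–14:30, 15:20–15:30.
Viktor ∩ Freya ∩ Jun ∩ Alice: 15:20–15:30.
Viktor ∩ Freya ∩ Jun ∩ Alice ∩ Hiro: (none).
Windows ≥ 40 min: (none).

none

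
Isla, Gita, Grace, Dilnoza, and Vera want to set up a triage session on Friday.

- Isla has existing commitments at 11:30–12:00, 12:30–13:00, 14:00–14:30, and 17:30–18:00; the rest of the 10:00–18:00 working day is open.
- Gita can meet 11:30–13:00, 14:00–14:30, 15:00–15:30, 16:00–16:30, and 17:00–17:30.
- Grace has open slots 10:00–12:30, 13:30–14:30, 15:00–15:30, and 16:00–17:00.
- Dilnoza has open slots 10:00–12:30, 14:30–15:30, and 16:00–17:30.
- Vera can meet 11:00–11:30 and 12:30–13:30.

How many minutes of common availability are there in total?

0 minutes

Isla free within 10:00–18:00: 10:00–11:30, 12:00–12:30, 13:00–14:00, 14:30–17:30.
Isla ∩ Gita: 12:00–12:30, 15:00–15:30, 16:00–16:30, 17:00–17:30.
Isla ∩ Gita ∩ Grace: 12:00–12:30, 15:00–15:30, 16:00–16:30.
Isla ∩ Gita ∩ Grace ∩ Dilnoza: 12:00–12:30, 15:00–15:30, 16:00–16:30.
Isla ∩ Gita ∩ Grace ∩ Dilnoza ∩ Vera: (none).
Total common minutes: 0.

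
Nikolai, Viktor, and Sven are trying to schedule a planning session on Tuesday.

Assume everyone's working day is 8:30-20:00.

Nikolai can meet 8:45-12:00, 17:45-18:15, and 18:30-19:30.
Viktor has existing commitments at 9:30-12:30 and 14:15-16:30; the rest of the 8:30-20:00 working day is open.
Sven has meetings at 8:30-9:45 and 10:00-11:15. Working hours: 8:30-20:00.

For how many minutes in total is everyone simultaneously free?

90 minutes

Viktor free within 08:30–20:00: 08:30–09:30, 12:30–14:15, 16:30–20:00.
Sven free within 08:30–20:00: 09:45–10:00, 11:15–20:00.
Nikolai ∩ Viktor: 08:45–09:30, 17:45–18:15, 18:30–19:30.
Nikolai ∩ Viktor ∩ Sven: 17:45–18:15, 18:30–19:30.
Total common minutes: 30 + 60 = 90.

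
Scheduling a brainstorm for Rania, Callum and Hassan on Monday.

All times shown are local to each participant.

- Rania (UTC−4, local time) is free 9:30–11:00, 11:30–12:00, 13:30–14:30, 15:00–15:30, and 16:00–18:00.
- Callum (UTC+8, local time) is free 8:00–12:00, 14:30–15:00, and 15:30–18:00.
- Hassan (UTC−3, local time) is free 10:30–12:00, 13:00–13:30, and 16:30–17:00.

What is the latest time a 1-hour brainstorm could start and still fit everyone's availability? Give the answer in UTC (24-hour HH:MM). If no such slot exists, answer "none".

Rania → UTC: 13:30–15:00, 15:30–16:00, 17:30–18:30, 19:00–19:30, 20:00–22:00.
Callum → UTC: 00:00–04:00, 06:30–07:00, 07:30–10:00.
Hassan → UTC: 13:30–15:00, 16:00–16:30, 19:30–20:00.
Rania ∩ Callum: (none).
Rania ∩ Callum ∩ Hassan: (none).
Windows ≥ 60 min: (none).

none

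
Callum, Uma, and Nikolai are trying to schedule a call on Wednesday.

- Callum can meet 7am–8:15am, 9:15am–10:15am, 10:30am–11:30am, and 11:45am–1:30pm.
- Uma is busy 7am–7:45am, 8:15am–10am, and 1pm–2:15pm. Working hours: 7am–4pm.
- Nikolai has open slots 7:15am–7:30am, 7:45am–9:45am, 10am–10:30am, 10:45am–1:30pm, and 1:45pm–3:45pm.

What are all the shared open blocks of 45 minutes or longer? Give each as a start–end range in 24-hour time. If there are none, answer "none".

10:45–11:30, 11:45–13:00

Uma free within 07:00–16:00: 07:45–08:15, 10:00–13:00, 14:15–16:00.
Callum ∩ Uma: 07:45–08:15, 10:00–10:15, 10:30–11:30, 11:45–13:00.
Callum ∩ Uma ∩ Nikolai: 07:45–08:15, 10:00–10:15, 10:45–11:30, 11:45–13:00.
Windows ≥ 45 min: 10:45–11:30, 11:45–13:00.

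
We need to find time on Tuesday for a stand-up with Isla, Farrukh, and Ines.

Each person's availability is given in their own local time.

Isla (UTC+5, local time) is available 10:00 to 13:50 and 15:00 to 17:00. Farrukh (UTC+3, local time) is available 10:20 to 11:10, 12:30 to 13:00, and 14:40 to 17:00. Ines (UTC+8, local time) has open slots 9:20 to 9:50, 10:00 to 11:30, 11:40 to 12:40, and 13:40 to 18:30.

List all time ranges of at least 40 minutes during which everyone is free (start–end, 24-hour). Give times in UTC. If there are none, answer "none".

Isla → UTC: 05:00–08:50, 10:00–12:00.
Farrukh → UTC: 07:20–08:10, 09:30–10:00, 11:40–14:00.
Ines → UTC: 01:20–01:50, 02:00–03:30, 03:40–04:40, 05:40–10:30.
Isla ∩ Farrukh: 07:20–08:10, 11:40–12:00.
Isla ∩ Farrukh ∩ Ines: 07:20–08:10.
Windows ≥ 40 min: 07:20–08:10.

07:20–08:10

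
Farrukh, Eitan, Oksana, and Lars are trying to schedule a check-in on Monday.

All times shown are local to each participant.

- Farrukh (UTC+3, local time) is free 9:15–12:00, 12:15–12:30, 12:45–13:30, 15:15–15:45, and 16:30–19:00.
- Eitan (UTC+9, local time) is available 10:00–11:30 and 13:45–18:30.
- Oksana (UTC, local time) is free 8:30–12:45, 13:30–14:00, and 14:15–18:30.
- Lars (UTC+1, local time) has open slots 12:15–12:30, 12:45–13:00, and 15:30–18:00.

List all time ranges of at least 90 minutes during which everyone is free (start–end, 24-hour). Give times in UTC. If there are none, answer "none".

none

Farrukh → UTC: 06:15–09:00, 09:15–09:30, 09:45–10:30, 12:15–12:45, 13:30–16:00.
Eitan → UTC: 01:00–02:30, 04:45–09:30.
Oksana → UTC: 08:30–12:45, 13:30–14:00, 14:15–18:30.
Lars → UTC: 11:15–11:30, 11:45–12:00, 14:30–17:00.
Farrukh ∩ Eitan: 06:15–09:00, 09:15–09:30.
Farrukh ∩ Eitan ∩ Oksana: 08:30–09:00, 09:15–09:30.
Farrukh ∩ Eitan ∩ Oksana ∩ Lars: (none).
Windows ≥ 90 min: (none).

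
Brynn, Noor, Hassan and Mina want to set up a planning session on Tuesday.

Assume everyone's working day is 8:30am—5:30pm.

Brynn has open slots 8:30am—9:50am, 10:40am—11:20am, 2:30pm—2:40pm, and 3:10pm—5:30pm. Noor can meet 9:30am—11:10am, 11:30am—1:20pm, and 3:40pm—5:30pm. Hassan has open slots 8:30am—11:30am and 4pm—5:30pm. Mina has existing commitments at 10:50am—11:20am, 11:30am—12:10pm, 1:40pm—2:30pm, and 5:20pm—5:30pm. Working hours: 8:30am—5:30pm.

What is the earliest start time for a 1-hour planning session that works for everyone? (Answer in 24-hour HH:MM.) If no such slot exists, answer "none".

Mina free within 08:30–17:30: 08:30–10:50, 11:20–11:30, 12:10–13:40, 14:30–17:20.
Brynn ∩ Noor: 09:30–09:50, 10:40–11:10, 15:40–17:30.
Brynn ∩ Noor ∩ Hassan: 09:30–09:50, 10:40–11:10, 16:00–17:30.
Brynn ∩ Noor ∩ Hassan ∩ Mina: 09:30–09:50, 10:40–10:50, 16:00–17:20.
Windows ≥ 60 min: 16:00–17:20.
Earliest such window starts at 16:00.

16:00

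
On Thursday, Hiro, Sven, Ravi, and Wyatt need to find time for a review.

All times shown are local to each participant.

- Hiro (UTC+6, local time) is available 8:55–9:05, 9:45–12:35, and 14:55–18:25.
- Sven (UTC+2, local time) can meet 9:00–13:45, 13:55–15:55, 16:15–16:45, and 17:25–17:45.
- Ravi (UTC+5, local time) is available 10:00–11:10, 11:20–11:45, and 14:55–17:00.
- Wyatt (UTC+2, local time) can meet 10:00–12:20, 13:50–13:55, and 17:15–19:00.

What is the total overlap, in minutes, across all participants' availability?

25 minutes

Hiro → UTC: 02:55–03:05, 03:45–06:35, 08:55–12:25.
Sven → UTC: 07:00–11:45, 11:55–13:55, 14:15–14:45, 15:25–15:45.
Ravi → UTC: 05:00–06:10, 06:20–06:45, 09:55–12:00.
Wyatt → UTC: 08:00–10:20, 11:50–11:55, 15:15–17:00.
Hiro ∩ Sven: 08:55–11:45, 11:55–12:25.
Hiro ∩ Sven ∩ Ravi: 09:55–11:45, 11:55–12:00.
Hiro ∩ Sven ∩ Ravi ∩ Wyatt: 09:55–10:20.
Total common minutes: 25.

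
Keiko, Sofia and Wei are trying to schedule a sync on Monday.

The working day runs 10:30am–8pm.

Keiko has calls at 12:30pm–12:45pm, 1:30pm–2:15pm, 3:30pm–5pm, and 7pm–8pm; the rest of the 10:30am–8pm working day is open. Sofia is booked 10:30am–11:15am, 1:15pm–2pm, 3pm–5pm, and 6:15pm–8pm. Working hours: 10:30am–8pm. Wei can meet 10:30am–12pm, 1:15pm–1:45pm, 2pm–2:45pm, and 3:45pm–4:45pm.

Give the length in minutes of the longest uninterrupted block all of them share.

45 minutes

Keiko free within 10:30–20:00: 10:30–12:30, 12:45–13:30, 14:15–15:30, 17:00–19:00.
Sofia free within 10:30–20:00: 11:15–13:15, 14:00–15:00, 17:00–18:15.
Keiko ∩ Sofia: 11:15–12:30, 12:45–13:15, 14:15–15:00, 17:00–18:15.
Keiko ∩ Sofia ∩ Wei: 11:15–12:00, 14:15–14:45.
Common window lengths: 45, 30 min; longest is 45.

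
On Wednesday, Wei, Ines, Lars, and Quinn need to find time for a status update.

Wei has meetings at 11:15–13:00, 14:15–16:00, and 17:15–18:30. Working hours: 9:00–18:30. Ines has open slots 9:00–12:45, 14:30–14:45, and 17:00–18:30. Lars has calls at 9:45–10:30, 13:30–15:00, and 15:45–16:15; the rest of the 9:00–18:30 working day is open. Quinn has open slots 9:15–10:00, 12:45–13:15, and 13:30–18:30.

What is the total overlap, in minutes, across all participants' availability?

45 minutes

Wei free within 09:00–18:30: 09:00–11:15, 13:00–14:15, 16:00–17:15.
Lars free within 09:00–18:30: 09:00–09:45, 10:30–13:30, 15:00–15:45, 16:15–18:30.
Wei ∩ Ines: 09:00–11:15, 17:00–17:15.
Wei ∩ Ines ∩ Lars: 09:00–09:45, 10:30–11:15, 17:00–17:15.
Wei ∩ Ines ∩ Lars ∩ Quinn: 09:15–09:45, 17:00–17:15.
Total common minutes: 30 + 15 = 45.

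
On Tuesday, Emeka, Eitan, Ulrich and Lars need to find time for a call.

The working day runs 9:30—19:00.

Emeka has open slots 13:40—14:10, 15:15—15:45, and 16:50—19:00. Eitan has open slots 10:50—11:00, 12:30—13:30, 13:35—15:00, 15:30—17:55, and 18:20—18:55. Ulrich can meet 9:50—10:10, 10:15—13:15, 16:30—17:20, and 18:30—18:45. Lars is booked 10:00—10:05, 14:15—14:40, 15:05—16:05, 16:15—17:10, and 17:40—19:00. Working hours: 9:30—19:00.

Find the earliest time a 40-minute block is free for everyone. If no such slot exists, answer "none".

none

Lars free within 09:30–19:00: 09:30–10:00, 10:05–14:15, 14:40–15:05, 16:05–16:15, 17:10–17:40.
Emeka ∩ Eitan: 13:40–14:10, 15:30–15:45, 16:50–17:55, 18:20–18:55.
Emeka ∩ Eitan ∩ Ulrich: 16:50–17:20, 18:30–18:45.
Emeka ∩ Eitan ∩ Ulrich ∩ Lars: 17:10–17:20.
Windows ≥ 40 min: (none).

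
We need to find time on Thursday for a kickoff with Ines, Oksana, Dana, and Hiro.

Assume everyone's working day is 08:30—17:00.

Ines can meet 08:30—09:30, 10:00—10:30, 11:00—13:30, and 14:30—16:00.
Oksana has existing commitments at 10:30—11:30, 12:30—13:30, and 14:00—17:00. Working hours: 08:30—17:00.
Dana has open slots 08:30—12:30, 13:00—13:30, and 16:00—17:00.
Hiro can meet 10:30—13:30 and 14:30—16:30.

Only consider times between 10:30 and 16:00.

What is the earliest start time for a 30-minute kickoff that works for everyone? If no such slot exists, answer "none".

Oksana free within 08:30–17:00: 08:30–10:30, 11:30–12:30, 13:30–14:00.
Ines ∩ Oksana: 08:30–09:30, 10:00–10:30, 11:30–12:30.
Ines ∩ Oksana ∩ Dana: 08:30–09:30, 10:00–10:30, 11:30–12:30.
Ines ∩ Oksana ∩ Dana ∩ Hiro: 11:30–12:30.
Restricted to 10:30–16:00: 11:30–12:30.
Windows ≥ 30 min: 11:30–12:30.
Earliest such window starts at 11:30.

11:30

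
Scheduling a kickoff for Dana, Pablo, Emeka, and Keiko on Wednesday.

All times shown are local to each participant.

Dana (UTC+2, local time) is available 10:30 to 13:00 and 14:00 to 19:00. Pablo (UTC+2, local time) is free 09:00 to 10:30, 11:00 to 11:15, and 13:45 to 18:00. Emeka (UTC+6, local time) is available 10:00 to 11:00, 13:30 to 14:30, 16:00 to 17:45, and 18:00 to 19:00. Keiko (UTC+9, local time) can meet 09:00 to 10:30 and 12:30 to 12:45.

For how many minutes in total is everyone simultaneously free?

Dana → UTC: 08:30–11:00, 12:00–17:00.
Pablo → UTC: 07:00–08:30, 09:00–09:15, 11:45–16:00.
Emeka → UTC: 04:00–05:00, 07:30–08:30, 10:00–11:45, 12:00–13:00.
Keiko → UTC: 00:00–01:30, 03:30–03:45.
Dana ∩ Pablo: 09:00–09:15, 12:00–16:00.
Dana ∩ Pablo ∩ Emeka: 12:00–13:00.
Dana ∩ Pablo ∩ Emeka ∩ Keiko: (none).
Total common minutes: 0.

0 minutes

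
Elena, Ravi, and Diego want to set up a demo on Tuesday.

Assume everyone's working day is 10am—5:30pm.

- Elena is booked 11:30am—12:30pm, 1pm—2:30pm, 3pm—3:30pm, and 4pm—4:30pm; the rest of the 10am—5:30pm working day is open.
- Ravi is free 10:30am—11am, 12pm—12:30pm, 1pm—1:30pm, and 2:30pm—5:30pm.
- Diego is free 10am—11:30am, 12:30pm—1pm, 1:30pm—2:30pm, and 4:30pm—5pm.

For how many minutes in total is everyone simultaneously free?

Elena free within 10:00–17:30: 10:00–11:30, 12:30–13:00, 14:30–15:00, 15:30–16:00, 16:30–17:30.
Elena ∩ Ravi: 10:30–11:00, 14:30–15:00, 15:30–16:00, 16:30–17:30.
Elena ∩ Ravi ∩ Diego: 10:30–11:00, 16:30–17:00.
Total common minutes: 30 + 30 = 60.

60 minutes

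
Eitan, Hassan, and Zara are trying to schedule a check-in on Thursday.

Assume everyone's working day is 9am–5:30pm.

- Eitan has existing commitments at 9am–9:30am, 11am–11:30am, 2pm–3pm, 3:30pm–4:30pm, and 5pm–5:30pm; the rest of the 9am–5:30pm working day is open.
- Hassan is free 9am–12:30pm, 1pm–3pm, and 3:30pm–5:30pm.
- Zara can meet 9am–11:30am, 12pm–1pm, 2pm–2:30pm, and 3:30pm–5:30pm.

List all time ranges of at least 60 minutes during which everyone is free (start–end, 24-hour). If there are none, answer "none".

Eitan free within 09:00–17:30: 09:30–11:00, 11:30–14:00, 15:00–15:30, 16:30–17:00.
Eitan ∩ Hassan: 09:30–11:00, 11:30–12:30, 13:00–14:00, 16:30–17:00.
Eitan ∩ Hassan ∩ Zara: 09:30–11:00, 12:00–12:30, 16:30–17:00.
Windows ≥ 60 min: 09:30–11:00.

09:30–11:00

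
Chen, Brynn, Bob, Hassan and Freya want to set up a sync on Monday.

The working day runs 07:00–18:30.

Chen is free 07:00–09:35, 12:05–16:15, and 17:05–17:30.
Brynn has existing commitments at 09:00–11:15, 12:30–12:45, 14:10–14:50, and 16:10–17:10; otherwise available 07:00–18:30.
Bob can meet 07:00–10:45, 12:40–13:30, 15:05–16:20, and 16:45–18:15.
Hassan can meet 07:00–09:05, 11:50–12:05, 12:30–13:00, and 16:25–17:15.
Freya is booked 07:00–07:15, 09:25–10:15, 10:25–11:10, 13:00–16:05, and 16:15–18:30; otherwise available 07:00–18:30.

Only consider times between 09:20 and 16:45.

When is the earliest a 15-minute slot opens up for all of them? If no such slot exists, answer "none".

12:45

Brynn free within 07:00–18:30: 07:00–09:00, 11:15–12:30, 12:45–14:10, 14:50–16:10, 17:10–18:30.
Freya free within 07:00–18:30: 07:15–09:25, 10:15–10:25, 11:10–13:00, 16:05–16:15.
Chen ∩ Brynn: 07:00–09:00, 12:05–12:30, 12:45–14:10, 14:50–16:10, 17:10–17:30.
Chen ∩ Brynn ∩ Bob: 07:00–09:00, 12:45–13:30, 15:05–16:10, 17:10–17:30.
Chen ∩ Brynn ∩ Bob ∩ Hassan: 07:00–09:00, 12:45–13:00, 17:10–17:15.
Chen ∩ Brynn ∩ Bob ∩ Hassan ∩ Freya: 07:15–09:00, 12:45–13:00.
Restricted to 09:20–16:45: 12:45–13:00.
Windows ≥ 15 min: 12:45–13:00.
Earliest such window starts at 12:45.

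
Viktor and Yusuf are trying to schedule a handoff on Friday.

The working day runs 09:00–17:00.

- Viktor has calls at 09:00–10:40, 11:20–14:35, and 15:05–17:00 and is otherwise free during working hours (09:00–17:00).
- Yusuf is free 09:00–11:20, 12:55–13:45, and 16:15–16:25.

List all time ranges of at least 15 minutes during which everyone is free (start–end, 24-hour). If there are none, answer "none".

10:40–11:20

Viktor free within 09:00–17:00: 10:40–11:20, 14:35–15:05.
Viktor ∩ Yusuf: 10:40–11:20.
Windows ≥ 15 min: 10:40–11:20.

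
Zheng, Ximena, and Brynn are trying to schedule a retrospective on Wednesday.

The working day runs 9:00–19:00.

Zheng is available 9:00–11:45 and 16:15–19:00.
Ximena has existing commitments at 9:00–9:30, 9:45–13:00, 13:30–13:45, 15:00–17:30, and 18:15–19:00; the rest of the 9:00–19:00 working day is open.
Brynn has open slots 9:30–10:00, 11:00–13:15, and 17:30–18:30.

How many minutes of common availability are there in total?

60 minutes

Ximena free within 09:00–19:00: 09:30–09:45, 13:00–13:30, 13:45–15:00, 17:30–18:15.
Zheng ∩ Ximena: 09:30–09:45, 17:30–18:15.
Zheng ∩ Ximena ∩ Brynn: 09:30–09:45, 17:30–18:15.
Total common minutes: 15 + 45 = 60.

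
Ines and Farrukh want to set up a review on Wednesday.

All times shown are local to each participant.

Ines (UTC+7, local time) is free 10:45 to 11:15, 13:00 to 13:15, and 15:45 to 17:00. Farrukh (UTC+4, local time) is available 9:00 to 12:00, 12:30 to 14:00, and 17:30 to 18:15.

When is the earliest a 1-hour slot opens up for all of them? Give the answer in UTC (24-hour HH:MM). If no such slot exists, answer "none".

08:45

Ines → UTC: 03:45–04:15, 06:00–06:15, 08:45–10:00.
Farrukh → UTC: 05:00–08:00, 08:30–10:00, 13:30–14:15.
Ines ∩ Farrukh: 06:00–06:15, 08:45–10:00.
Windows ≥ 60 min: 08:45–10:00.
Earliest such window starts at 08:45.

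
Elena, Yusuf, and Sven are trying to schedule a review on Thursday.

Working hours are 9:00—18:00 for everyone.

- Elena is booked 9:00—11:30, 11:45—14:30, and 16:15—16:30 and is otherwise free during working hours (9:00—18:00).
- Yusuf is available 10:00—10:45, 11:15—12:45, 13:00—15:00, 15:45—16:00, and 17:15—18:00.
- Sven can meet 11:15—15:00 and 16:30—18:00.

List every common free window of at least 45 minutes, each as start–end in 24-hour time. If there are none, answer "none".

Elena free within 09:00–18:00: 11:30–11:45, 14:30–16:15, 16:30–18:00.
Elena ∩ Yusuf: 11:30–11:45, 14:30–15:00, 15:45–16:00, 17:15–18:00.
Elena ∩ Yusuf ∩ Sven: 11:30–11:45, 14:30–15:00, 17:15–18:00.
Windows ≥ 45 min: 17:15–18:00.

17:15–18:00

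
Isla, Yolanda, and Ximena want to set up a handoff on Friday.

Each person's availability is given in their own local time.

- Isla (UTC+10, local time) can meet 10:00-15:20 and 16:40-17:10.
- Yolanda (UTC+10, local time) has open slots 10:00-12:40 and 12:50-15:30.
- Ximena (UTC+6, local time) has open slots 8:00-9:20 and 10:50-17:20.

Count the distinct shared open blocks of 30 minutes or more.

Isla → UTC: 00:00–05:20, 06:40–07:10.
Yolanda → UTC: 00:00–02:40, 02:50–05:30.
Ximena → UTC: 02:00–03:20, 04:50–11:20.
Isla ∩ Yolanda: 00:00–02:40, 02:50–05:20.
Isla ∩ Yolanda ∩ Ximena: 02:00–02:40, 02:50–03:20, 04:50–05:20.
Windows ≥ 30 min: 02:00–02:40, 02:50–03:20, 04:50–05:20.
That's 3 windows.

3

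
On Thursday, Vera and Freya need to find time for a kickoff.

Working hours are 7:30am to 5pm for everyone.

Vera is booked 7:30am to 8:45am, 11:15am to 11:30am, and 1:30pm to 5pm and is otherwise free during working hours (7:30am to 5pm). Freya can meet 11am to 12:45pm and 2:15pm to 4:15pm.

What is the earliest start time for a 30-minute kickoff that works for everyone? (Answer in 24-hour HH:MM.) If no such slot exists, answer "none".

11:30

Vera free within 07:30–17:00: 08:45–11:15, 11:30–13:30.
Vera ∩ Freya: 11:00–11:15, 11:30–12:45.
Windows ≥ 30 min: 11:30–12:45.
Earliest such window starts at 11:30.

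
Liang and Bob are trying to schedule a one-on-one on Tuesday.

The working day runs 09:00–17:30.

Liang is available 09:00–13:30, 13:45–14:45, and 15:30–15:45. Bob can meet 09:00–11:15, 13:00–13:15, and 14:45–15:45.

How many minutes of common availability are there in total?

165 minutes

Liang ∩ Bob: 09:00–11:15, 13:00–13:15, 15:30–15:45.
Total common minutes: 135 + 15 + 15 = 165.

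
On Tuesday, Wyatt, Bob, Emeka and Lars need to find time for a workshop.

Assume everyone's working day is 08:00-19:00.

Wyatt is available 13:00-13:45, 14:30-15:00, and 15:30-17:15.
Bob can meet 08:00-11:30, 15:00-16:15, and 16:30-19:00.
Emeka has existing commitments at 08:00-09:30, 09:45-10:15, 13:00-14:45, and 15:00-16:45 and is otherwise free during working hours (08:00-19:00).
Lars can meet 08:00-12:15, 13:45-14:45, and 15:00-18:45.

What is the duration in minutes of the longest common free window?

30 minutes

Emeka free within 08:00–19:00: 09:30–09:45, 10:15–13:00, 14:45–15:00, 16:45–19:00.
Wyatt ∩ Bob: 15:30–16:15, 16:30–17:15.
Wyatt ∩ Bob ∩ Emeka: 16:45–17:15.
Wyatt ∩ Bob ∩ Emeka ∩ Lars: 16:45–17:15.
Single common window of 30 minutes.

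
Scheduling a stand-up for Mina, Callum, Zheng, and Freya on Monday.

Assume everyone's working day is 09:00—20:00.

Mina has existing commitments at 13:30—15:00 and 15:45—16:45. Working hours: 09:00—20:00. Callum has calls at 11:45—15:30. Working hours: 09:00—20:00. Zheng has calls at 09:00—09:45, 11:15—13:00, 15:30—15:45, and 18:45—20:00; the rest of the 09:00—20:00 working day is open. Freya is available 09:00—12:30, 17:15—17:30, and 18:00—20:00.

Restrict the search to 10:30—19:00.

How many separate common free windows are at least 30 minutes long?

2

Mina free within 09:00–20:00: 09:00–13:30, 15:00–15:45, 16:45–20:00.
Callum free within 09:00–20:00: 09:00–11:45, 15:30–20:00.
Zheng free within 09:00–20:00: 09:45–11:15, 13:00–15:30, 15:45–18:45.
Mina ∩ Callum: 09:00–11:45, 15:30–15:45, 16:45–20:00.
Mina ∩ Callum ∩ Zheng: 09:45–11:15, 16:45–18:45.
Mina ∩ Callum ∩ Zheng ∩ Freya: 09:45–11:15, 17:15–17:30, 18:00–18:45.
Restricted to 10:30–19:00: 10:30–11:15, 17:15–17:30, 18:00–18:45.
Windows ≥ 30 min: 10:30–11:15, 18:00–18:45.
That's 2 windows.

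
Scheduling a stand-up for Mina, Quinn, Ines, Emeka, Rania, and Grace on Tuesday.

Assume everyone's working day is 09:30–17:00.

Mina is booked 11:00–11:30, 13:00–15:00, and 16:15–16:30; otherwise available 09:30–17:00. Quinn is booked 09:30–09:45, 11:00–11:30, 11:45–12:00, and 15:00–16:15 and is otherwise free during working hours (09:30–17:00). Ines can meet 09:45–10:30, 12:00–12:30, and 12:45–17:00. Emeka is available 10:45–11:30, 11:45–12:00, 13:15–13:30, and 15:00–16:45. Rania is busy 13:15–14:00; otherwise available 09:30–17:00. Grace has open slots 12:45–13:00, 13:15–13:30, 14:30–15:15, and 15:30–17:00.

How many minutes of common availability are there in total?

Mina free within 09:30–17:00: 09:30–11:00, 11:30–13:00, 15:00–16:15, 16:30–17:00.
Quinn free within 09:30–17:00: 09:45–11:00, 11:30–11:45, 12:00–15:00, 16:15–17:00.
Rania free within 09:30–17:00: 09:30–13:15, 14:00–17:00.
Mina ∩ Quinn: 09:45–11:00, 11:30–11:45, 12:00–13:00, 16:30–17:00.
Mina ∩ Quinn ∩ Ines: 09:45–10:30, 12:00–12:30, 12:45–13:00, 16:30–17:00.
Mina ∩ Quinn ∩ Ines ∩ Emeka: 16:30–16:45.
Mina ∩ Quinn ∩ Ines ∩ Emeka ∩ Rania: 16:30–16:45.
Mina ∩ Quinn ∩ Ines ∩ Emeka ∩ Rania ∩ Grace: 16:30–16:45.
Total common minutes: 15.

15 minutes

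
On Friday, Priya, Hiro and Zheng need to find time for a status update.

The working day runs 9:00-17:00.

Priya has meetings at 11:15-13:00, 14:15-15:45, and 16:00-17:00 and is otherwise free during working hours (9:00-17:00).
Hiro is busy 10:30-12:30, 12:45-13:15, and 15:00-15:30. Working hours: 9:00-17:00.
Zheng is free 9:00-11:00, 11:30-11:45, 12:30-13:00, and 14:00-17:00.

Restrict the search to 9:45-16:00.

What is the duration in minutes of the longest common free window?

45 minutes

Priya free within 09:00–17:00: 09:00–11:15, 13:00–14:15, 15:45–16:00.
Hiro free within 09:00–17:00: 09:00–10:30, 12:30–12:45, 13:15–15:00, 15:30–17:00.
Priya ∩ Hiro: 09:00–10:30, 13:15–14:15, 15:45–16:00.
Priya ∩ Hiro ∩ Zheng: 09:00–10:30, 14:00–14:15, 15:45–16:00.
Restricted to 09:45–16:00: 09:45–10:30, 14:00–14:15, 15:45–16:00.
Common window lengths: 45, 15, 15 min; longest is 45.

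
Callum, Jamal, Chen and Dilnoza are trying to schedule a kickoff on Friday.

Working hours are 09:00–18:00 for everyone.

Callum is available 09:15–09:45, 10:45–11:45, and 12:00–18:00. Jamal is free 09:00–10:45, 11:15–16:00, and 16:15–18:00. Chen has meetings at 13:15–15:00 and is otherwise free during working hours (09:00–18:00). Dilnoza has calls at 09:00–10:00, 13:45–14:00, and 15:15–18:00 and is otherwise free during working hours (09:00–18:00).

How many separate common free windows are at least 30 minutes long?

Chen free within 09:00–18:00: 09:00–13:15, 15:00–18:00.
Dilnoza free within 09:00–18:00: 10:00–13:45, 14:00–15:15.
Callum ∩ Jamal: 09:15–09:45, 11:15–11:45, 12:00–16:00, 16:15–18:00.
Callum ∩ Jamal ∩ Chen: 09:15–09:45, 11:15–11:45, 12:00–13:15, 15:00–16:00, 16:15–18:00.
Callum ∩ Jamal ∩ Chen ∩ Dilnoza: 11:15–11:45, 12:00–13:15, 15:00–15:15.
Windows ≥ 30 min: 11:15–11:45, 12:00–13:15.
That's 2 windows.

2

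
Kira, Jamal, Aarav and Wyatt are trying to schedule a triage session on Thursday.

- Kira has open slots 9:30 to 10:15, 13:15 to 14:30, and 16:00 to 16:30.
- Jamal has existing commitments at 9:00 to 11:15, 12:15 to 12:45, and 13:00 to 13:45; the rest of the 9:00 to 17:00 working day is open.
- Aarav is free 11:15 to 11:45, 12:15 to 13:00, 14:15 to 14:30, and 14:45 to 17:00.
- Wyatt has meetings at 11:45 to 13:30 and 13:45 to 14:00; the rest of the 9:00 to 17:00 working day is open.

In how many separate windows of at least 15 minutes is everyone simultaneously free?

Jamal free within 09:00–17:00: 11:15–12:15, 12:45–13:00, 13:45–17:00.
Wyatt free within 09:00–17:00: 09:00–11:45, 13:30–13:45, 14:00–17:00.
Kira ∩ Jamal: 13:45–14:30, 16:00–16:30.
Kira ∩ Jamal ∩ Aarav: 14:15–14:30, 16:00–16:30.
Kira ∩ Jamal ∩ Aarav ∩ Wyatt: 14:15–14:30, 16:00–16:30.
Windows ≥ 15 min: 14:15–14:30, 16:00–16:30.
That's 2 windows.

2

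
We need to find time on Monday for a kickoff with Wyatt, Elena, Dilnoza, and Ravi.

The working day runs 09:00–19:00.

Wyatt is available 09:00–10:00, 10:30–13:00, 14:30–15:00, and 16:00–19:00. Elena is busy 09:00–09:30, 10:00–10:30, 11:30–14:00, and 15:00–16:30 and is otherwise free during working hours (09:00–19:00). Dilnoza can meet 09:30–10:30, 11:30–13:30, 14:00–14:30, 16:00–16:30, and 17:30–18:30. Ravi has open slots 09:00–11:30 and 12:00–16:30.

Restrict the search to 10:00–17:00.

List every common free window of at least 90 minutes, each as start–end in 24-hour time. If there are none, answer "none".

Elena free within 09:00–19:00: 09:30–10:00, 10:30–11:30, 14:00–15:00, 16:30–19:00.
Wyatt ∩ Elena: 09:30–10:00, 10:30–11:30, 14:30–15:00, 16:30–19:00.
Wyatt ∩ Elena ∩ Dilnoza: 09:30–10:00, 17:30–18:30.
Wyatt ∩ Elena ∩ Dilnoza ∩ Ravi: 09:30–10:00.
Restricted to 10:00–17:00: (none).
Windows ≥ 90 min: (none).

none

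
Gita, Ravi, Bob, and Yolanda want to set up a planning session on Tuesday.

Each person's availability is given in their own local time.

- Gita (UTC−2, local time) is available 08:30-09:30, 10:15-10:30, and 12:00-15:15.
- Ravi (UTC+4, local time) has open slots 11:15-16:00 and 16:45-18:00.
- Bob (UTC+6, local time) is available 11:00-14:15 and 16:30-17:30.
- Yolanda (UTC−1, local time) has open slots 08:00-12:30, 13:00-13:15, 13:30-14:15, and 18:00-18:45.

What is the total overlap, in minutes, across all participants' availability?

Gita → UTC: 10:30–11:30, 12:15–12:30, 14:00–17:15.
Ravi → UTC: 07:15–12:00, 12:45–14:00.
Bob → UTC: 05:00–08:15, 10:30–11:30.
Yolanda → UTC: 09:00–13:30, 14:00–14:15, 14:30–15:15, 19:00–19:45.
Gita ∩ Ravi: 10:30–11:30.
Gita ∩ Ravi ∩ Bob: 10:30–11:30.
Gita ∩ Ravi ∩ Bob ∩ Yolanda: 10:30–11:30.
Total common minutes: 60.

60 minutes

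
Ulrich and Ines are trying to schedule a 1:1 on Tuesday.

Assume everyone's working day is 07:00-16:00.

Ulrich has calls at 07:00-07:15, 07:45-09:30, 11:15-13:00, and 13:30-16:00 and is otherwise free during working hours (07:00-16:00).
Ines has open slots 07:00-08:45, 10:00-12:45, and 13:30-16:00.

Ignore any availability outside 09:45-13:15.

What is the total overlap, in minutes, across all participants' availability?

Ulrich free within 07:00–16:00: 07:15–07:45, 09:30–11:15, 13:00–13:30.
Ulrich ∩ Ines: 07:15–07:45, 10:00–11:15.
Restricted to 09:45–13:15: 10:00–11:15.
Total common minutes: 75.

75 minutes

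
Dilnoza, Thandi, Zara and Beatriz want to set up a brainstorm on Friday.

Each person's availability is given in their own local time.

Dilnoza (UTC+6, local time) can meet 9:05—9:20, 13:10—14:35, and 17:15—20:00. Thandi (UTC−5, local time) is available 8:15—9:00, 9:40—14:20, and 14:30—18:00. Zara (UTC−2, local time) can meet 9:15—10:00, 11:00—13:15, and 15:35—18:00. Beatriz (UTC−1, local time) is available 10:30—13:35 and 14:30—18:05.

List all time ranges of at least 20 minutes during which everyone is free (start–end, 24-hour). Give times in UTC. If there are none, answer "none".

Dilnoza → UTC: 03:05–03:20, 07:10–08:35, 11:15–14:00.
Thandi → UTC: 13:15–14:00, 14:40–19:20, 19:30–23:00.
Zara → UTC: 11:15–12:00, 13:00–15:15, 17:35–20:00.
Beatriz → UTC: 11:30–14:35, 15:30–19:05.
Dilnoza ∩ Thandi: 13:15–14:00.
Dilnoza ∩ Thandi ∩ Zara: 13:15–14:00.
Dilnoza ∩ Thandi ∩ Zara ∩ Beatriz: 13:15–14:00.
Windows ≥ 20 min: 13:15–14:00.

13:15–14:00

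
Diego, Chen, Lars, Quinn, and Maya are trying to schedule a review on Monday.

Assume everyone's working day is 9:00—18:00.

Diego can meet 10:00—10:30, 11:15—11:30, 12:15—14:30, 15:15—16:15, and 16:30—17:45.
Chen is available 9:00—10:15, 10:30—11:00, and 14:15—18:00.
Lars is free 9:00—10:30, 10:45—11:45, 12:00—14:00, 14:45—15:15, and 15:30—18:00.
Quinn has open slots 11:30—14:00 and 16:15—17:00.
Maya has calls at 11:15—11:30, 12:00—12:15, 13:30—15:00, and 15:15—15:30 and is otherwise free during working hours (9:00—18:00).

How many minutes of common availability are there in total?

Maya free within 09:00–18:00: 09:00–11:15, 11:30–12:00, 12:15–13:30, 15:00–15:15, 15:30–18:00.
Diego ∩ Chen: 10:00–10:15, 14:15–14:30, 15:15–16:15, 16:30–17:45.
Diego ∩ Chen ∩ Lars: 10:00–10:15, 15:30–16:15, 16:30–17:45.
Diego ∩ Chen ∩ Lars ∩ Quinn: 16:30–17:00.
Diego ∩ Chen ∩ Lars ∩ Quinn ∩ Maya: 16:30–17:00.
Total common minutes: 30.

30 minutes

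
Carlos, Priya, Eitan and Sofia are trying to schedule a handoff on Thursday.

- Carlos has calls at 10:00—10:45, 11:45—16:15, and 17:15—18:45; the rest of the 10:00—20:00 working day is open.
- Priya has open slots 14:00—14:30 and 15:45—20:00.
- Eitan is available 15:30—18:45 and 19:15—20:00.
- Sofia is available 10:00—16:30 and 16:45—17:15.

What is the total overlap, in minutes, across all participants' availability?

Carlos free within 10:00–20:00: 10:45–11:45, 16:15–17:15, 18:45–20:00.
Carlos ∩ Priya: 16:15–17:15, 18:45–20:00.
Carlos ∩ Priya ∩ Eitan: 16:15–17:15, 19:15–20:00.
Carlos ∩ Priya ∩ Eitan ∩ Sofia: 16:15–16:30, 16:45–17:15.
Total common minutes: 15 + 30 = 45.

45 minutes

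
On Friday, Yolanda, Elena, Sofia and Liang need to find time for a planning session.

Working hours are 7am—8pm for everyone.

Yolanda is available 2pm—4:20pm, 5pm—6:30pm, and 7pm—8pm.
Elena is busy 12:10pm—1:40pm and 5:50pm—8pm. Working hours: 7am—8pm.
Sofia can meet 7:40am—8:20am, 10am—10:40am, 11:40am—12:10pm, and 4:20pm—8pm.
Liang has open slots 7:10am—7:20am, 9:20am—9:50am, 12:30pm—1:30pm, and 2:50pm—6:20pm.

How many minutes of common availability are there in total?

50 minutes

Elena free within 07:00–20:00: 07:00–12:10, 13:40–17:50.
Yolanda ∩ Elena: 14:00–16:20, 17:00–17:50.
Yolanda ∩ Elena ∩ Sofia: 17:00–17:50.
Yolanda ∩ Elena ∩ Sofia ∩ Liang: 17:00–17:50.
Total common minutes: 50.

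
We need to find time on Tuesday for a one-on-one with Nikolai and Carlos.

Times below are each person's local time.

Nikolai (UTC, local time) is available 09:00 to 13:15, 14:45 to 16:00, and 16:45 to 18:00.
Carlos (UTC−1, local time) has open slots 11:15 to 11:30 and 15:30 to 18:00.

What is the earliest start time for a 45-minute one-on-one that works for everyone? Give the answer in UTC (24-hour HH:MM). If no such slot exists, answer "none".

Nikolai → UTC: 09:00–13:15, 14:45–16:00, 16:45–18:00.
Carlos → UTC: 12:15–12:30, 16:30–19:00.
Nikolai ∩ Carlos: 12:15–12:30, 16:45–18:00.
Windows ≥ 45 min: 16:45–18:00.
Earliest such window starts at 16:45.

16:45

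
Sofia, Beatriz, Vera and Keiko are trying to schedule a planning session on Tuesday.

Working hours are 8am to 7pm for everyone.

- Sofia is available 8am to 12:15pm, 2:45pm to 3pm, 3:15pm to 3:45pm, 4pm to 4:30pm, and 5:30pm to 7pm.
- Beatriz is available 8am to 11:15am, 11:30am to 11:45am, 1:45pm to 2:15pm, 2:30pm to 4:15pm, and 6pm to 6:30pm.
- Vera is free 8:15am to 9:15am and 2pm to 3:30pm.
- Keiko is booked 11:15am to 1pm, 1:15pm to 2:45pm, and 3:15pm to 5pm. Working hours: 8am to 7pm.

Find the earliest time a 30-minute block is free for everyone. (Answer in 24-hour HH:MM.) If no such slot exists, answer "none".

Keiko free within 08:00–19:00: 08:00–11:15, 13:00–13:15, 14:45–15:15, 17:00–19:00.
Sofia ∩ Beatriz: 08:00–11:15, 11:30–11:45, 14:45–15:00, 15:15–15:45, 16:00–16:15, 18:00–18:30.
Sofia ∩ Beatriz ∩ Vera: 08:15–09:15, 14:45–15:00, 15:15–15:30.
Sofia ∩ Beatriz ∩ Vera ∩ Keiko: 08:15–09:15, 14:45–15:00.
Windows ≥ 30 min: 08:15–09:15.
Earliest such window starts at 08:15.

08:15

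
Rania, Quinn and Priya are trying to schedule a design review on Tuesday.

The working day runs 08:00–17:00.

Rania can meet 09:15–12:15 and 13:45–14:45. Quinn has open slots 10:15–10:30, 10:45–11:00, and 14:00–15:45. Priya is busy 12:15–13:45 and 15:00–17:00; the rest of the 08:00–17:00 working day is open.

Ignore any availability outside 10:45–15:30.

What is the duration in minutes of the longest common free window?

Priya free within 08:00–17:00: 08:00–12:15, 13:45–15:00.
Rania ∩ Quinn: 10:15–10:30, 10:45–11:00, 14:00–14:45.
Rania ∩ Quinn ∩ Priya: 10:15–10:30, 10:45–11:00, 14:00–14:45.
Restricted to 10:45–15:30: 10:45–11:00, 14:00–14:45.
Common window lengths: 15, 45 min; longest is 45.

45 minutes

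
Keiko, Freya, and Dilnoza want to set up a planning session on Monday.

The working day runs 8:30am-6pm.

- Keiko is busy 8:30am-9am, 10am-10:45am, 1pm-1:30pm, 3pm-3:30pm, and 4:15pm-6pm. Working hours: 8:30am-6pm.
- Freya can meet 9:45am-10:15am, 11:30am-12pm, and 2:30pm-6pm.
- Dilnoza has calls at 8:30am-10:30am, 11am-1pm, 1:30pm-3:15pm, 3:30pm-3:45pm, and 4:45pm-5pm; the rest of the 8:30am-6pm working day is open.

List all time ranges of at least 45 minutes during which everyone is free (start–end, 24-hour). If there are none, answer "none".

Keiko free within 08:30–18:00: 09:00–10:00, 10:45–13:00, 13:30–15:00, 15:30–16:15.
Dilnoza free within 08:30–18:00: 10:30–11:00, 13:00–13:30, 15:15–15:30, 15:45–16:45, 17:00–18:00.
Keiko ∩ Freya: 09:45–10:00, 11:30–12:00, 14:30–15:00, 15:30–16:15.
Keiko ∩ Freya ∩ Dilnoza: 15:45–16:15.
Windows ≥ 45 min: (none).

none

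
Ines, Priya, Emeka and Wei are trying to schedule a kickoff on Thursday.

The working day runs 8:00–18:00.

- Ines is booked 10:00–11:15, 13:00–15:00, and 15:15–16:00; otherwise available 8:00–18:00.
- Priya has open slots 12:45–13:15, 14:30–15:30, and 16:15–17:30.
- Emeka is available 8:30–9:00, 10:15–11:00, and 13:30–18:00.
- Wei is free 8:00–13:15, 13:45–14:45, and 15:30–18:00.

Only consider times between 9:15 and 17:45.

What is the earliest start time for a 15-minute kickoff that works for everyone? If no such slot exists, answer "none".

16:15

Ines free within 08:00–18:00: 08:00–10:00, 11:15–13:00, 15:00–15:15, 16:00–18:00.
Ines ∩ Priya: 12:45–13:00, 15:00–15:15, 16:15–17:30.
Ines ∩ Priya ∩ Emeka: 15:00–15:15, 16:15–17:30.
Ines ∩ Priya ∩ Emeka ∩ Wei: 16:15–17:30.
Restricted to 09:15–17:45: 16:15–17:30.
Windows ≥ 15 min: 16:15–17:30.
Earliest such window starts at 16:15.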